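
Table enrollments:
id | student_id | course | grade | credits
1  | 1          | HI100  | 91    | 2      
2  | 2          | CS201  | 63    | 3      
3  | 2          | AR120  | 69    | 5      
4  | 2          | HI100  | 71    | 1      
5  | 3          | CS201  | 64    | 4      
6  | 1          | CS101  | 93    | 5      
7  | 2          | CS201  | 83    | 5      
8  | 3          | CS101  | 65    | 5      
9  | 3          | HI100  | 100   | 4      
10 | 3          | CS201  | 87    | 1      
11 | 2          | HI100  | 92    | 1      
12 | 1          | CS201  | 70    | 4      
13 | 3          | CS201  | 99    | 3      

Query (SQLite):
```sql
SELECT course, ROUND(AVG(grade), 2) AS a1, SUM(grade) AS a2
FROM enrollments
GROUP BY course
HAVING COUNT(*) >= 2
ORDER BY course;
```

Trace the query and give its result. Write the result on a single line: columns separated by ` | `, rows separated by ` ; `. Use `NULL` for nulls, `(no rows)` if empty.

Group enrollments by course.
Per group compute: ROUND(AVG(grade), 2), SUM(grade).
HAVING: drop groups with fewer than 2 rows.
  AR120: ids {3} → ROUND(AVG(grade), 2)=69, SUM(grade)=69
  CS101: ids {6, 8} → ROUND(AVG(grade), 2)=79, SUM(grade)=158
  CS201: ids {2, 5, 7, 10, 12, 13} → ROUND(AVG(grade), 2)=77.67, SUM(grade)=466
  HI100: ids {1, 4, 9, 11} → ROUND(AVG(grade), 2)=88.5, SUM(grade)=354

CS101 | 79 | 158 ; CS201 | 77.67 | 466 ; HI100 | 88.5 | 354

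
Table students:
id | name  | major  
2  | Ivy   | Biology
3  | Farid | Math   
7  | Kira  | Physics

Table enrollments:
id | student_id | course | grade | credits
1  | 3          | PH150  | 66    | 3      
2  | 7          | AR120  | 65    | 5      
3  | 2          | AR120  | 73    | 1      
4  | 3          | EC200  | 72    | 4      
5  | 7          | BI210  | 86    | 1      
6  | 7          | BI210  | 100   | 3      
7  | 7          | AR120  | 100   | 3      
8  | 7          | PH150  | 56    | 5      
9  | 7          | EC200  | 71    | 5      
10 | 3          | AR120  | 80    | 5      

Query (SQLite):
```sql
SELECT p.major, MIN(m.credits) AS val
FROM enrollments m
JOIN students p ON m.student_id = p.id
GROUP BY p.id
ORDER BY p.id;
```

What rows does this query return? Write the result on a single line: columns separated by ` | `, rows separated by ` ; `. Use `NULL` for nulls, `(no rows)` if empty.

Join each enrollments row to its students via student_id.
Group joined rows by students.id; compute MIN(m.credits) per group.
  2: ids {3} → MIN(m.credits)=1
  3: ids {1, 4, 10} → MIN(m.credits)=3
  7: ids {2, 5, 6, 7, 8, 9} → MIN(m.credits)=1

Biology | 1 ; Math | 3 ; Physics | 1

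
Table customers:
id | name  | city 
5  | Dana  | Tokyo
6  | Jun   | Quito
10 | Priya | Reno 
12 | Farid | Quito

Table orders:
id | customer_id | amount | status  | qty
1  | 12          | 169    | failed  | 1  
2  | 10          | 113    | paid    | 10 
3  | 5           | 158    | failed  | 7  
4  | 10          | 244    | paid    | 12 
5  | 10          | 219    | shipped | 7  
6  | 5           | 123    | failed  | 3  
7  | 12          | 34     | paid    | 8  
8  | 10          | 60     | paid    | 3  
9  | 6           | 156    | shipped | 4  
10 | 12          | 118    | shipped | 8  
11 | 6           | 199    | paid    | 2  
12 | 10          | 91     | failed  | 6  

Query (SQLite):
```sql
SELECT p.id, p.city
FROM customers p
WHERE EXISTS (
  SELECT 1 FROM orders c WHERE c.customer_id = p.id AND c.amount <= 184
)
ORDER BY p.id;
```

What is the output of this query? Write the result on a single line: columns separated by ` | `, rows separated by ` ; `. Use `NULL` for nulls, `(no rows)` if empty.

For each customers row, check whether any orders with matching customer_id has amount <= 184.
Keep rows where that is true.

5 | Tokyo ; 6 | Quito ; 10 | Reno ; 12 | Quito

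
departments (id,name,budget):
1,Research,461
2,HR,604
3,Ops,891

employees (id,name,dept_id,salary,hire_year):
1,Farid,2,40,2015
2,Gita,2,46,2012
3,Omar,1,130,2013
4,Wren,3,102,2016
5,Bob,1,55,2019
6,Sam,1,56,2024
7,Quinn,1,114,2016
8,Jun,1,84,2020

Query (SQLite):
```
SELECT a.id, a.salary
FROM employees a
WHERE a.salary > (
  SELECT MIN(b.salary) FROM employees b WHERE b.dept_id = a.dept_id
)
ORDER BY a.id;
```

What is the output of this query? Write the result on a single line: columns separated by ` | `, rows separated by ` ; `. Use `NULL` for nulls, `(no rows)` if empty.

2 | 46 ; 3 | 130 ; 6 | 56 ; 7 | 114 ; 8 | 84

For each employees row a, compute MIN(salary) over rows sharing a.dept_id.
Keep row a if a.salary > that per-group MIN.
  dept_id=1: MIN(salary) = 55
  dept_id=2: MIN(salary) = 40
  dept_id=3: MIN(salary) = 102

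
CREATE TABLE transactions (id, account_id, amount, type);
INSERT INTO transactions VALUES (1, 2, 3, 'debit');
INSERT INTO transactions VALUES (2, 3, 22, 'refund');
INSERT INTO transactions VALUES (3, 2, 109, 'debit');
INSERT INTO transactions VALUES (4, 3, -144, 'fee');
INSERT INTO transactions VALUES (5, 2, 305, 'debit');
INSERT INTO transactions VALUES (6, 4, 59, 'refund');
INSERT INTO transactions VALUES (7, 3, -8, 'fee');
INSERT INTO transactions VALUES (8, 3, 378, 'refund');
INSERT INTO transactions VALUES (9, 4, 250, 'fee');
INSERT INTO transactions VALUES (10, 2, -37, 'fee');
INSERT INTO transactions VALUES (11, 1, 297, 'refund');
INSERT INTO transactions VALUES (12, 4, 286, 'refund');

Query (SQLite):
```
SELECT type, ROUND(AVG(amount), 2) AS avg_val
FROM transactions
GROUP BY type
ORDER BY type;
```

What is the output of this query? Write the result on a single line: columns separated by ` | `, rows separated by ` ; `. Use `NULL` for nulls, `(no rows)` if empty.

debit | 139 ; fee | 15.25 ; refund | 208.4

Partition transactions by type; compute ROUND(AVG(amount), 2) within each group.
  debit: ids {1, 3, 5} → ROUND(AVG(amount), 2)=139
  fee: ids {4, 7, 9, 10} → ROUND(AVG(amount), 2)=15.25
  refund: ids {2, 6, 8, 11, 12} → ROUND(AVG(amount), 2)=208.4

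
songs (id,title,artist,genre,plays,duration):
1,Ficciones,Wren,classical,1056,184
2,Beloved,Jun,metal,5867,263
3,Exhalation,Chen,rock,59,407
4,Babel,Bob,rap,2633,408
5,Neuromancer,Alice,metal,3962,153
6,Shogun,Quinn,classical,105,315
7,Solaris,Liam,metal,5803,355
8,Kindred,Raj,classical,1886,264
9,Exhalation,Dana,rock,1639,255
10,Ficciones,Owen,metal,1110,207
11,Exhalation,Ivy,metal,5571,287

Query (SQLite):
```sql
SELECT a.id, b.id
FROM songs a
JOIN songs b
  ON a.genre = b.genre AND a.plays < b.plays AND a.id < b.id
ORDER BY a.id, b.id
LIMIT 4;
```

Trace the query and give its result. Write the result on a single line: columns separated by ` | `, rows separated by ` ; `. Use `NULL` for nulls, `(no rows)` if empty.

1 | 8 ; 3 | 9 ; 5 | 7 ; 5 | 11

Pairs (a,b) with same genre, a.plays < b.plays, a.id < b.id.
genre groups: classical:{1,6,8} metal:{2,5,7,10,11} rap:{4} rock:{3,9}
Ordered by (a.id, b.id); first 4.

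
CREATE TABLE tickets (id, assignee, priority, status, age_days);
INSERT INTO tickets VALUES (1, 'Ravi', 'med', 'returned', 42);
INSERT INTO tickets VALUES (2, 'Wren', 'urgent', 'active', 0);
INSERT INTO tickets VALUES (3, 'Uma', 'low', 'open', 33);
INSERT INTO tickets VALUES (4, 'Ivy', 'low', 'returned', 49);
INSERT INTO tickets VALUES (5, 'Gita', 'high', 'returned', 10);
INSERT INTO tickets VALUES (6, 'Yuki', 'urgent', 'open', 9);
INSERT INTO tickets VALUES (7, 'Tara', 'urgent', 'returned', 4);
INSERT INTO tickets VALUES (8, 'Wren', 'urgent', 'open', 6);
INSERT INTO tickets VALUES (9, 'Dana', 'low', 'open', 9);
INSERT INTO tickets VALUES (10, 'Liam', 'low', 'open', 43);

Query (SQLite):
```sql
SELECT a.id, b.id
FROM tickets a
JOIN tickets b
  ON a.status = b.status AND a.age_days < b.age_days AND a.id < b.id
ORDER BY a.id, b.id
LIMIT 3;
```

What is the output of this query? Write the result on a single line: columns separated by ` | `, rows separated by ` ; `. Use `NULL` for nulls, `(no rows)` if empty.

1 | 4 ; 3 | 10 ; 6 | 10

Pairs (a,b) with same status, a.age_days < b.age_days, a.id < b.id.
status groups: active:{2} open:{3,6,8,9,10} returned:{1,4,5,7}
Ordered by (a.id, b.id); first 3.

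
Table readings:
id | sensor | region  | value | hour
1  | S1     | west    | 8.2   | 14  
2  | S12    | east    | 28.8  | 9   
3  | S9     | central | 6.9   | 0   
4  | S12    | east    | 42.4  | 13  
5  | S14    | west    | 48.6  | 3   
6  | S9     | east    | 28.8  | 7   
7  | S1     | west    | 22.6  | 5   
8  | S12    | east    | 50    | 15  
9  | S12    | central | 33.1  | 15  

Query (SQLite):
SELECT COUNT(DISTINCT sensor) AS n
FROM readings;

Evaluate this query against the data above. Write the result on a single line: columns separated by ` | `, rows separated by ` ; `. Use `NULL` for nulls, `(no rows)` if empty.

Count distinct non-NULL sensor values.

4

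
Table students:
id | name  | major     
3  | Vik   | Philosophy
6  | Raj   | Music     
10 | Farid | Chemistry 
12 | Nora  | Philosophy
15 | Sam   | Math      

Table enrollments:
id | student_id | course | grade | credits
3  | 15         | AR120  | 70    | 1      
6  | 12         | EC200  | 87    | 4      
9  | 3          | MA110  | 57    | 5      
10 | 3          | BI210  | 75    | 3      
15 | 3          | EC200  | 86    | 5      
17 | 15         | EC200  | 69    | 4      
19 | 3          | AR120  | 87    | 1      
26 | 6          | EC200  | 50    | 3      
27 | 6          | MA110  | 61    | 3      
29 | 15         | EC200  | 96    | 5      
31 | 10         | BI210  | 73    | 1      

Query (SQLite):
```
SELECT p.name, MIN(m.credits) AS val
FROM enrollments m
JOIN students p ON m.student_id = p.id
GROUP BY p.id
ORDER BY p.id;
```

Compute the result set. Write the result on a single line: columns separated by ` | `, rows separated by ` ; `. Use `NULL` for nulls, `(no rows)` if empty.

Join each enrollments row to its students via student_id.
Group joined rows by students.id; compute MIN(m.credits) per group.
  3: ids {9, 10, 15, 19} → MIN(m.credits)=1
  6: ids {26, 27} → MIN(m.credits)=3
  10: ids {31} → MIN(m.credits)=1
  12: ids {6} → MIN(m.credits)=4
  15: ids {3, 17, 29} → MIN(m.credits)=1

Vik | 1 ; Raj | 3 ; Farid | 1 ; Nora | 4 ; Sam | 1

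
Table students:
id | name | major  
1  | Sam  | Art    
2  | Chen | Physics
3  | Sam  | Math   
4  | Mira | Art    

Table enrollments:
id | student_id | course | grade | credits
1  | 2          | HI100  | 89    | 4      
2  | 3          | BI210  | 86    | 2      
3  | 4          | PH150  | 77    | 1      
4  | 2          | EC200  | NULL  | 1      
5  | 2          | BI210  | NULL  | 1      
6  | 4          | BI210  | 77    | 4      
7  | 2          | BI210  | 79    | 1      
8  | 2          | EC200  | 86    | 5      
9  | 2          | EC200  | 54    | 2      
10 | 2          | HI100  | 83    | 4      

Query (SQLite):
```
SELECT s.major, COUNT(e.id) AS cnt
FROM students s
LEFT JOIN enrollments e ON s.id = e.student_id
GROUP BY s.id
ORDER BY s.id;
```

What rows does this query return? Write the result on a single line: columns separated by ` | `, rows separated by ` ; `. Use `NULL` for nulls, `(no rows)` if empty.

Art | 0 ; Physics | 7 ; Math | 1 ; Art | 2

LEFT JOIN keeps every students row; unmatched ones get NULL for enrollments columns.
Group by students.id and compute COUNT(e.id). COUNT(col) of an all-NULL group is 0.
  1: ids {—} → COUNT(e.id)=0
  2: ids {1, 4, 5, 7, 8, 9, 10} → COUNT(e.id)=7
  3: ids {2} → COUNT(e.id)=1
  4: ids {3, 6} → COUNT(e.id)=2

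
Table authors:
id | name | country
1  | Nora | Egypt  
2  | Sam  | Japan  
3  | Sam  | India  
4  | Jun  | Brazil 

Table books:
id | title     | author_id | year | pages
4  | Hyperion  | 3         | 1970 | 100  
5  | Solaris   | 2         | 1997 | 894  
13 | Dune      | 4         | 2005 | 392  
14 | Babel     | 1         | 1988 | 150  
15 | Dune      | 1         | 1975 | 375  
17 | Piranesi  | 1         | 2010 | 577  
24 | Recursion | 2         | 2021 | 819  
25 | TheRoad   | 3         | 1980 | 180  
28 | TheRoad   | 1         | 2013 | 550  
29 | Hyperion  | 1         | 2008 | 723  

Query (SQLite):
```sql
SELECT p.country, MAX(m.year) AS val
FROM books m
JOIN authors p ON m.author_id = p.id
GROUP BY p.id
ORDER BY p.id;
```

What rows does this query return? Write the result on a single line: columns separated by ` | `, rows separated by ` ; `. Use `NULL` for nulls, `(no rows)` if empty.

Egypt | 2013 ; Japan | 2021 ; India | 1980 ; Brazil | 2005

Join each books row to its authors via author_id.
Group joined rows by authors.id; compute MAX(m.year) per group.
  1: ids {14, 15, 17, 28, 29} → MAX(m.year)=2013
  2: ids {5, 24} → MAX(m.year)=2021
  3: ids {4, 25} → MAX(m.year)=1980
  4: ids {13} → MAX(m.year)=2005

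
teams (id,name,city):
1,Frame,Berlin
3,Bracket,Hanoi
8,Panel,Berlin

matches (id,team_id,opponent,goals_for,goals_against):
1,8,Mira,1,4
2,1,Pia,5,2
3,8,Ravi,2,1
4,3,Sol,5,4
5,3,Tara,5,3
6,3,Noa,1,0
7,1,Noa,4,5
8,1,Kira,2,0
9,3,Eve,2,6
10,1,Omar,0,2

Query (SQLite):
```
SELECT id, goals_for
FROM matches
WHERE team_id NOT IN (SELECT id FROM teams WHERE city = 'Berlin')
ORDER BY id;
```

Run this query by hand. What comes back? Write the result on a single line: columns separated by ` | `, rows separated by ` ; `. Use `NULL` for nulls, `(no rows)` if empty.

4 | 5 ; 5 | 5 ; 6 | 1 ; 9 | 2

Inner query: teams.id where city = 'Berlin'.
Outer: keep matches rows whose team_id is not in that set.
Inner query → {1, 8}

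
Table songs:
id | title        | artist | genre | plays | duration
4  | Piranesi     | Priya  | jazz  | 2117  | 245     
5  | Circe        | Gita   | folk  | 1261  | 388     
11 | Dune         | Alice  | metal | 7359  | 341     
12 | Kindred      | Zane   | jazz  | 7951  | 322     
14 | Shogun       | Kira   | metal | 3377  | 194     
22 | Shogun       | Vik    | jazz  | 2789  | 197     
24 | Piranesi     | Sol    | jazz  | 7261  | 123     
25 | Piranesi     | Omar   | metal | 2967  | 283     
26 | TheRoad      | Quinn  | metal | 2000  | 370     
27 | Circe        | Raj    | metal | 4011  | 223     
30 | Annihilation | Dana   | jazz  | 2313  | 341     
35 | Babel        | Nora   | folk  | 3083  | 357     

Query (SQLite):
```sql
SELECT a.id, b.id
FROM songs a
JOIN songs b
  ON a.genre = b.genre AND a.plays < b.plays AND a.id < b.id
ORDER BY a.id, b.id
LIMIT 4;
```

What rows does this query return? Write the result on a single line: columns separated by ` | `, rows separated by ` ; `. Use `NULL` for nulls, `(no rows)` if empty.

Pairs (a,b) with same genre, a.plays < b.plays, a.id < b.id.
genre groups: folk:{5,35} jazz:{4,12,22,24,30} metal:{11,14,25,26,27}
Ordered by (a.id, b.id); first 4.

4 | 12 ; 4 | 22 ; 4 | 24 ; 4 | 30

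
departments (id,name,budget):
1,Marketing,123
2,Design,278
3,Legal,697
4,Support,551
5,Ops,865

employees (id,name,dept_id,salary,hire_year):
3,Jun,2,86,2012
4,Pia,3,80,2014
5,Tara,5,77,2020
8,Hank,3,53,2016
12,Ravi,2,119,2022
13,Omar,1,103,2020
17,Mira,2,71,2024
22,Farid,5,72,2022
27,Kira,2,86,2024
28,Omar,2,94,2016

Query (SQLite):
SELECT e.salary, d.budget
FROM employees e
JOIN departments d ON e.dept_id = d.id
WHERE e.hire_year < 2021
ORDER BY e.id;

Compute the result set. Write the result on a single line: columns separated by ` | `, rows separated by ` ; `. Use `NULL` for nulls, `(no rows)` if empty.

86 | 278 ; 80 | 697 ; 77 | 865 ; 53 | 697 ; 103 | 123 ; 94 | 278

Each employees row matches the departments row where dept_id = departments.id.
Then keep rows with e.hire_year < 2021.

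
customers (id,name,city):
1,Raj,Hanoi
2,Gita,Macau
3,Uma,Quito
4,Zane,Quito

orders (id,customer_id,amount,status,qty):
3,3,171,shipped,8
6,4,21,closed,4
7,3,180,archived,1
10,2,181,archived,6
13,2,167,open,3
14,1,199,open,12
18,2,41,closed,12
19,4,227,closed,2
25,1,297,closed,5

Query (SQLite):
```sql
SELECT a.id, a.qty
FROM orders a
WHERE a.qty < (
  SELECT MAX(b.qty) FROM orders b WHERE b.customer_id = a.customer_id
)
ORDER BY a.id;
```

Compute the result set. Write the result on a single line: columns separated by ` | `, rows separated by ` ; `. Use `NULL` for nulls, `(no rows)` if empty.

7 | 1 ; 10 | 6 ; 13 | 3 ; 19 | 2 ; 25 | 5

For each orders row a, compute MAX(qty) over rows sharing a.customer_id.
Keep row a if a.qty < that per-group MAX.
  customer_id=1: MAX(qty) = 12
  customer_id=2: MAX(qty) = 12
  customer_id=3: MAX(qty) = 8
  customer_id=4: MAX(qty) = 4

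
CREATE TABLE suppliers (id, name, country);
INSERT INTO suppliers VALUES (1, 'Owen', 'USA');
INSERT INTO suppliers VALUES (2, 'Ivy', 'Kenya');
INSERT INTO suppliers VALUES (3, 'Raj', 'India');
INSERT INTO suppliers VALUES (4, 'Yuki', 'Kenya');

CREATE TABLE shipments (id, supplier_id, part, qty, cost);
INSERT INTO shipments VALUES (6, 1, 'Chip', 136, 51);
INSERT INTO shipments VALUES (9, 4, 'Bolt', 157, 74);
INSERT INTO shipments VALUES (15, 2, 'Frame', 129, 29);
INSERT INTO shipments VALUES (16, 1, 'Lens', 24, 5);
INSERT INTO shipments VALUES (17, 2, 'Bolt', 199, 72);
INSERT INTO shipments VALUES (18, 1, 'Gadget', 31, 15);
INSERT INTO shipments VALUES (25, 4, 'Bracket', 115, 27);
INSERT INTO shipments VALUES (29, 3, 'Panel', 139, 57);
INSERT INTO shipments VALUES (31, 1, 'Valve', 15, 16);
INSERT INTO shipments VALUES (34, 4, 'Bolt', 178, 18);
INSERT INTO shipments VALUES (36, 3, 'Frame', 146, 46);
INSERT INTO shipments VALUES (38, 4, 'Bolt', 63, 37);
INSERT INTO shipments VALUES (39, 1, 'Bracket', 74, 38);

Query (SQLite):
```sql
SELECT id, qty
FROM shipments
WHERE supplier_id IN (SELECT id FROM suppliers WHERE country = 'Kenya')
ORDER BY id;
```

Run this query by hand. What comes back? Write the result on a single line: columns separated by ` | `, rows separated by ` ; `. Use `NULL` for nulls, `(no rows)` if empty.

9 | 157 ; 15 | 129 ; 17 | 199 ; 25 | 115 ; 34 | 178 ; 38 | 63

Inner query: suppliers.id where country = 'Kenya'.
Outer: keep shipments rows whose supplier_id is in that set.
Inner query → {2, 4}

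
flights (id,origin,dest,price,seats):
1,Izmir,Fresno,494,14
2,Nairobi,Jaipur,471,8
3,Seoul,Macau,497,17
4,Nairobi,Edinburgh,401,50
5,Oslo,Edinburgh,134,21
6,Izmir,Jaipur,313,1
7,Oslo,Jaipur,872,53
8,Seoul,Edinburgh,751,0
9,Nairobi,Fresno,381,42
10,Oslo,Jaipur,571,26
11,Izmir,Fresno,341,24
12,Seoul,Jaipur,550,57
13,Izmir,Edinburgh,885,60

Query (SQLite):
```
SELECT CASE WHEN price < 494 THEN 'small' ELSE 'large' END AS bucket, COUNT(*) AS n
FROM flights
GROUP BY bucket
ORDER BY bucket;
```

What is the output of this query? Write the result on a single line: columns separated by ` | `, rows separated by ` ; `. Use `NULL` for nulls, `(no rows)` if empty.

Bucket rows by price < 494 → 'small' else 'large'; count each bucket.

large | 7 ; small | 6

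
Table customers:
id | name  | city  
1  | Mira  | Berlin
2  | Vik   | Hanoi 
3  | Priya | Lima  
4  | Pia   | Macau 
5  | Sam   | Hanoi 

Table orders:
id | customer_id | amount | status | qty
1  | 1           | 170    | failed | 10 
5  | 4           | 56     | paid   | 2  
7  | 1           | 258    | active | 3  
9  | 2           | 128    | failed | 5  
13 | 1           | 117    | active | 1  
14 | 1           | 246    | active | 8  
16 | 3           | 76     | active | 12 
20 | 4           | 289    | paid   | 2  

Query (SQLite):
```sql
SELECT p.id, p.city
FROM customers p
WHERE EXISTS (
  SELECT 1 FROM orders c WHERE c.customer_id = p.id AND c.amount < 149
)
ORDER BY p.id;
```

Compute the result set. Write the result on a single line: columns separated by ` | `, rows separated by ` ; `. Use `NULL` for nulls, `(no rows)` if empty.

1 | Berlin ; 2 | Hanoi ; 3 | Lima ; 4 | Macau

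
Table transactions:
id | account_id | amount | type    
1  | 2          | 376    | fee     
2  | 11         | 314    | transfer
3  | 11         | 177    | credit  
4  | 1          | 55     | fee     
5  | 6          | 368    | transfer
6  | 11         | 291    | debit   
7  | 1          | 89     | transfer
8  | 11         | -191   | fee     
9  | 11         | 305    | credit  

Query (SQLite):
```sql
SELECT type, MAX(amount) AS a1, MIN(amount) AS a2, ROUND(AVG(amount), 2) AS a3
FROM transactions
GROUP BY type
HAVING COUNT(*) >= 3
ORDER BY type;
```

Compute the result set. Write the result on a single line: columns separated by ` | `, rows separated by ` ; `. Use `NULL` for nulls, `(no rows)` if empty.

Group transactions by type.
Per group compute: MAX(amount), MIN(amount), ROUND(AVG(amount), 2).
HAVING: drop groups with fewer than 3 rows.
  credit: ids {3, 9} → MAX(amount)=305, MIN(amount)=177, ROUND(AVG(amount), 2)=241
  debit: ids {6} → MAX(amount)=291, MIN(amount)=291, ROUND(AVG(amount), 2)=291
  fee: ids {1, 4, 8} → MAX(amount)=376, MIN(amount)=-191, ROUND(AVG(amount), 2)=80
  transfer: ids {2, 5, 7} → MAX(amount)=368, MIN(amount)=89, ROUND(AVG(amount), 2)=257

fee | 376 | -191 | 80 ; transfer | 368 | 89 | 257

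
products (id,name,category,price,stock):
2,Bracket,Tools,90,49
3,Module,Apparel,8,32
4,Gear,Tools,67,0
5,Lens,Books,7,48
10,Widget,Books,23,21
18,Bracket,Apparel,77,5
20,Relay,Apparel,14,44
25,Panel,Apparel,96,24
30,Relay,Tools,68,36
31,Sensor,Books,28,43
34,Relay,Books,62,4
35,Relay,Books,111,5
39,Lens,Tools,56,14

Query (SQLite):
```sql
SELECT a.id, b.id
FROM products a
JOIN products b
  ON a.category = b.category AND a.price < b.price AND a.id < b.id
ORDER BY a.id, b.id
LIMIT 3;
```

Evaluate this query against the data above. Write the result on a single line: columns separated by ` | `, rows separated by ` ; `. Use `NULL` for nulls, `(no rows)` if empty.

Pairs (a,b) with same category, a.price < b.price, a.id < b.id.
category groups: Apparel:{3,18,20,25} Books:{5,10,31,34,35} Tools:{2,4,30,39}
Ordered by (a.id, b.id); first 3.

3 | 18 ; 3 | 20 ; 3 | 25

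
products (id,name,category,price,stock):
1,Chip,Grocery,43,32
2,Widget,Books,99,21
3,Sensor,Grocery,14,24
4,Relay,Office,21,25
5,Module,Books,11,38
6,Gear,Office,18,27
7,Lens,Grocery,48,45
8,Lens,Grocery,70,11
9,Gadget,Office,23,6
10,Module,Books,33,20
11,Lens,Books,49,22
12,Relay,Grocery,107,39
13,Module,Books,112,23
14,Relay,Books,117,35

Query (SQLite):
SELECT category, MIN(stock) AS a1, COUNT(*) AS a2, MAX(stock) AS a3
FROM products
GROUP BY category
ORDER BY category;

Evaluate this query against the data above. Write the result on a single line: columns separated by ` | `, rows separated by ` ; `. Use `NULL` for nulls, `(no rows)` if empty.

Books | 20 | 6 | 38 ; Grocery | 11 | 5 | 45 ; Office | 6 | 3 | 27

Group products by category.
Per group compute: MIN(stock), COUNT(*), MAX(stock).
  Books: ids {2, 5, 10, 11, 13, 14} → MIN(stock)=20, COUNT(*)=6, MAX(stock)=38
  Grocery: ids {1, 3, 7, 8, 12} → MIN(stock)=11, COUNT(*)=5, MAX(stock)=45
  Office: ids {4, 6, 9} → MIN(stock)=6, COUNT(*)=3, MAX(stock)=27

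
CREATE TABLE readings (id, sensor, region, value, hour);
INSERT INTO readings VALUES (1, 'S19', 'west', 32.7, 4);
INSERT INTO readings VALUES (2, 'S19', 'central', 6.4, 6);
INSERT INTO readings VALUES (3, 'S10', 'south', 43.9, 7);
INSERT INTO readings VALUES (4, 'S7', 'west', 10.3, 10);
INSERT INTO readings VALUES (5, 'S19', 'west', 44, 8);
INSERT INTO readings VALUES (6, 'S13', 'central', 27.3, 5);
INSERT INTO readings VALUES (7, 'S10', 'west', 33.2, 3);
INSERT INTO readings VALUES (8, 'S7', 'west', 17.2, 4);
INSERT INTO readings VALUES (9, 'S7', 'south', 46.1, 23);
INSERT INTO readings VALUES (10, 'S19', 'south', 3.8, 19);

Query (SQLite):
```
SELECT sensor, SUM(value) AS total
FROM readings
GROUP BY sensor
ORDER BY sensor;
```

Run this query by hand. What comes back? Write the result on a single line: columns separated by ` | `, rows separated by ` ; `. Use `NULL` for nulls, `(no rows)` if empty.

S10 | 77.1 ; S13 | 27.3 ; S19 | 86.9 ; S7 | 73.6

Partition readings by sensor; compute SUM(value) within each group.
  S10: ids {3, 7} → SUM(value)=77.1
  S13: ids {6} → SUM(value)=27.3
  S19: ids {1, 2, 5, 10} → SUM(value)=86.9
  S7: ids {4, 8, 9} → SUM(value)=73.6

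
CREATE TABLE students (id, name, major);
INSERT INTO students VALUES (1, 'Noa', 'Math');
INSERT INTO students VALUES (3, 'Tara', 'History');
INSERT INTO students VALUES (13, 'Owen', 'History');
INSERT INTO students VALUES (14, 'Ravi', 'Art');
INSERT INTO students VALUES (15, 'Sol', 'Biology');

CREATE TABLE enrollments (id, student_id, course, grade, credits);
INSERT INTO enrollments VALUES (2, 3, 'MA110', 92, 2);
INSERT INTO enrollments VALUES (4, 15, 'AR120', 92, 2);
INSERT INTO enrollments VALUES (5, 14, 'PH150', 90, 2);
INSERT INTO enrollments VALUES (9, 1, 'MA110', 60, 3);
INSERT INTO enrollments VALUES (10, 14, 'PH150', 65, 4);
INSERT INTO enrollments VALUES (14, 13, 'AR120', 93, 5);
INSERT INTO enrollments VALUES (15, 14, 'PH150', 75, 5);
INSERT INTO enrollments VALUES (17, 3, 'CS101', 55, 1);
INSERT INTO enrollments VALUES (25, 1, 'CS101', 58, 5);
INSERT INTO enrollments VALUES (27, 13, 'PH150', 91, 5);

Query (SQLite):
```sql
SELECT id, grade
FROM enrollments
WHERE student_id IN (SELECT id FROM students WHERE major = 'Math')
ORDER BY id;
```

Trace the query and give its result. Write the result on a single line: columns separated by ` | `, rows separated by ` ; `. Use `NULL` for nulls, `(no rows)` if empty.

Inner query: students.id where major = 'Math'.
Outer: keep enrollments rows whose student_id is in that set.
Inner query → {1}

9 | 60 ; 25 | 58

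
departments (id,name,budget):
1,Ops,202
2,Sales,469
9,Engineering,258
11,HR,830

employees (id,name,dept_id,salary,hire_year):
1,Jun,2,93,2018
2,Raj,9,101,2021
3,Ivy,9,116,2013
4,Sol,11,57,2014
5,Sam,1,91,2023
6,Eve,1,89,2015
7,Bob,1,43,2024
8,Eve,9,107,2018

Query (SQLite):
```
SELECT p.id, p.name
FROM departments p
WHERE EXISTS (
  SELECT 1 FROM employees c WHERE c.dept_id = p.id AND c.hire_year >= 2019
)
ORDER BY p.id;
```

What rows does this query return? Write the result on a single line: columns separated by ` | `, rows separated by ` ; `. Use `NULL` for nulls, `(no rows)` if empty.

For each departments row, check whether any employees with matching dept_id has hire_year >= 2019.
Keep rows where that is true.

1 | Ops ; 9 | Engineering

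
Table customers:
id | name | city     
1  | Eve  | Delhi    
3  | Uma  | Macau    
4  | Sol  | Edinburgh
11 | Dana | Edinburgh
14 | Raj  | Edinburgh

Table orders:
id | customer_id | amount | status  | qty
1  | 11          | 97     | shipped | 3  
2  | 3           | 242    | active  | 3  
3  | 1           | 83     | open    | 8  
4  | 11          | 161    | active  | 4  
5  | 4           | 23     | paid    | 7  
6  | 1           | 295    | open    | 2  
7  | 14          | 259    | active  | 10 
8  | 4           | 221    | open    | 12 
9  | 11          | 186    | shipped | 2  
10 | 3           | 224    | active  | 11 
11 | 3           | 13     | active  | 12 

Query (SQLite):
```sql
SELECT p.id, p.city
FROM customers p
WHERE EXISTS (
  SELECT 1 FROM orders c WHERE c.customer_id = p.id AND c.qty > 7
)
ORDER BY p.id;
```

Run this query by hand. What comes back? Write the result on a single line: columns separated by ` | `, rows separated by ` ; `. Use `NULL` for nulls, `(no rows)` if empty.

1 | Delhi ; 3 | Macau ; 4 | Edinburgh ; 14 | Edinburgh

For each customers row, check whether any orders with matching customer_id has qty > 7.
Keep rows where that is true.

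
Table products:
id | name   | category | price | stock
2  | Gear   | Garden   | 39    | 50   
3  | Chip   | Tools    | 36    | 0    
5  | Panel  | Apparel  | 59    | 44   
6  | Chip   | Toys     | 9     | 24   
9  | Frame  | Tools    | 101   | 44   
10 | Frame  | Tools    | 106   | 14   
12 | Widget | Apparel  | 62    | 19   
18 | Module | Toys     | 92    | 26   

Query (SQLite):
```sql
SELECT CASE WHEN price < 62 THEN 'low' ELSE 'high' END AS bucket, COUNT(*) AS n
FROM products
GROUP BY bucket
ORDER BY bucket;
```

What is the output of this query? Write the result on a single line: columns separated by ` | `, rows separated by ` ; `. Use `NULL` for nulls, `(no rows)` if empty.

Bucket rows by price < 62 → 'low' else 'high'; count each bucket.

high | 4 ; low | 4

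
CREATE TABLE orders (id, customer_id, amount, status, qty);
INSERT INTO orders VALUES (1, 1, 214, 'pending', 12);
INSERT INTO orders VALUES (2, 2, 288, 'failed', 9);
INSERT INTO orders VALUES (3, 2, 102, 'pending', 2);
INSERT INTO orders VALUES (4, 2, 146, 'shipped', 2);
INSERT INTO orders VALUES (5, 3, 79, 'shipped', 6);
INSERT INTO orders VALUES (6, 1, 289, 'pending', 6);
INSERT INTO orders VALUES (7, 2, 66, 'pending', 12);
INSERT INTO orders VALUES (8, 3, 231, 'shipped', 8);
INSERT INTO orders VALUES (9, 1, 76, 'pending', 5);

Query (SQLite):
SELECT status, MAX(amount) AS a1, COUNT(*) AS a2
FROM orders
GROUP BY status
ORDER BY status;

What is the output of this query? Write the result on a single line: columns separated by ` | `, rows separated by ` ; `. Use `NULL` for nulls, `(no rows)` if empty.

failed | 288 | 1 ; pending | 289 | 5 ; shipped | 231 | 3

Group orders by status.
Per group compute: MAX(amount), COUNT(*).
  failed: ids {2} → MAX(amount)=288, COUNT(*)=1
  pending: ids {1, 3, 6, 7, 9} → MAX(amount)=289, COUNT(*)=5
  shipped: ids {4, 5, 8} → MAX(amount)=231, COUNT(*)=3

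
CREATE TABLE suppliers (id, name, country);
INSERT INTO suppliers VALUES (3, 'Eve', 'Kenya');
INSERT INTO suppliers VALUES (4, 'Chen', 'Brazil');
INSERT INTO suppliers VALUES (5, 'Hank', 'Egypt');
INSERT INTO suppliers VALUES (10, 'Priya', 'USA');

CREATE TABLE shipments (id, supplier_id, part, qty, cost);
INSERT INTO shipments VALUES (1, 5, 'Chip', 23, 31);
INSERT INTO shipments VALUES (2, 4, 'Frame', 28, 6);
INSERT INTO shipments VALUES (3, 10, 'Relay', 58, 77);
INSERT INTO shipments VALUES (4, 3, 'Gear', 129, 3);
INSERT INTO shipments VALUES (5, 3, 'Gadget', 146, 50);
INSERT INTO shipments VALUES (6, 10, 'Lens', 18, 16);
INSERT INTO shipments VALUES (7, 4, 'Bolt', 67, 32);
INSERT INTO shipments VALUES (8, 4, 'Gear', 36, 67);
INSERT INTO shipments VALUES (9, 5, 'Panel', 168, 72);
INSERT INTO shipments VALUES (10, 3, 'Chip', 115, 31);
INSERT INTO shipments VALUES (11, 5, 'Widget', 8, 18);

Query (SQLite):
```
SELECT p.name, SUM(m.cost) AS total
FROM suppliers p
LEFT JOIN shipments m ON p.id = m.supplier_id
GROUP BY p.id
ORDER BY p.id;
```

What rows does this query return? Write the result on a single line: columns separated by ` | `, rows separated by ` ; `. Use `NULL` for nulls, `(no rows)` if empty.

Eve | 84 ; Chen | 105 ; Hank | 121 ; Priya | 93

LEFT JOIN keeps every suppliers row; unmatched ones get NULL for shipments columns.
Group by suppliers.id and compute SUM(m.cost). SUM over an all-NULL group is NULL.
  3: ids {4, 5, 10} → SUM(m.cost)=84
  4: ids {2, 7, 8} → SUM(m.cost)=105
  5: ids {1, 9, 11} → SUM(m.cost)=121
  10: ids {3, 6} → SUM(m.cost)=93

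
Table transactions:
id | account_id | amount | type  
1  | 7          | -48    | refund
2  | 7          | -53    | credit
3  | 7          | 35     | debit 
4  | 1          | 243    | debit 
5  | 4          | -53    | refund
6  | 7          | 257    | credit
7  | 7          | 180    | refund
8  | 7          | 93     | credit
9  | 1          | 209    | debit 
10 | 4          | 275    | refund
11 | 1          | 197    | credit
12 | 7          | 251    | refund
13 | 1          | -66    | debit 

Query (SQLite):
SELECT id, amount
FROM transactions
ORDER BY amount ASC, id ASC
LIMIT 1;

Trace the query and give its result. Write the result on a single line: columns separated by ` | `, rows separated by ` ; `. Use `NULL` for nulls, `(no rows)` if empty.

13 | -66

Sort by amount asc, tiebreak id asc: (-66, id=13), (-53, id=2), (-53, id=5), (-48, id=1) …. Take first 1.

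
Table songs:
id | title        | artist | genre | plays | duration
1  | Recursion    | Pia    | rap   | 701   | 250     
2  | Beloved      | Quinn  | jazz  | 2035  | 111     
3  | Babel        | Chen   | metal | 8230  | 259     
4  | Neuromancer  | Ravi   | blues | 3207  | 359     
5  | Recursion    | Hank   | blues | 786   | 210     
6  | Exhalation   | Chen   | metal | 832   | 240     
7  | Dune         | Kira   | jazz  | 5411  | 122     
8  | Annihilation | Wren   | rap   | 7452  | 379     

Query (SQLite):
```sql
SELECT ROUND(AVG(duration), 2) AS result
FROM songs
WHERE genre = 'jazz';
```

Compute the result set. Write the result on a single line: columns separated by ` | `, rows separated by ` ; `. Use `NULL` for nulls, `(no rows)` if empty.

116.5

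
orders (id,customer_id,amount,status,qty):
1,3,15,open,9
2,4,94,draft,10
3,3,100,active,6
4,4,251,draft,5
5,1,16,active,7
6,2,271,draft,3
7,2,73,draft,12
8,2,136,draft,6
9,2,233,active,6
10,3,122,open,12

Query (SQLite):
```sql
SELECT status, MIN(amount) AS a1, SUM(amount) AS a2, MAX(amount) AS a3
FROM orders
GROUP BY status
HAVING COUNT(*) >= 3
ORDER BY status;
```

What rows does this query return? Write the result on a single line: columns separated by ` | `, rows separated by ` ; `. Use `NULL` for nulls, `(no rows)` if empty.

Group orders by status.
Per group compute: MIN(amount), SUM(amount), MAX(amount).
HAVING: drop groups with fewer than 3 rows.
  active: ids {3, 5, 9} → MIN(amount)=16, SUM(amount)=349, MAX(amount)=233
  draft: ids {2, 4, 6, 7, 8} → MIN(amount)=73, SUM(amount)=825, MAX(amount)=271
  open: ids {1, 10} → MIN(amount)=15, SUM(amount)=137, MAX(amount)=122

active | 16 | 349 | 233 ; draft | 73 | 825 | 271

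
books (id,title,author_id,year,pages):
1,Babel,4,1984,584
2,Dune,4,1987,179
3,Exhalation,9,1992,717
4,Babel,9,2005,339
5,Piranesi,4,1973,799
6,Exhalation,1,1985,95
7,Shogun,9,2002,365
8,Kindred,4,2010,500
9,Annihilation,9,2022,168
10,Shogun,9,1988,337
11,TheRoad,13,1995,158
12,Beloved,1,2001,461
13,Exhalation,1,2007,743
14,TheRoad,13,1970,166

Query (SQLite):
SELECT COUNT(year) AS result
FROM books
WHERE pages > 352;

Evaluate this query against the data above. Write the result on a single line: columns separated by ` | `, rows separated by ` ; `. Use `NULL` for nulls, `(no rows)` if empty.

Rows where pages > 352 → year values: [1984, 1992, 1973, 2002, 2010, 2001, 2007].
COUNT(year) counts non-NULL values → 7.

7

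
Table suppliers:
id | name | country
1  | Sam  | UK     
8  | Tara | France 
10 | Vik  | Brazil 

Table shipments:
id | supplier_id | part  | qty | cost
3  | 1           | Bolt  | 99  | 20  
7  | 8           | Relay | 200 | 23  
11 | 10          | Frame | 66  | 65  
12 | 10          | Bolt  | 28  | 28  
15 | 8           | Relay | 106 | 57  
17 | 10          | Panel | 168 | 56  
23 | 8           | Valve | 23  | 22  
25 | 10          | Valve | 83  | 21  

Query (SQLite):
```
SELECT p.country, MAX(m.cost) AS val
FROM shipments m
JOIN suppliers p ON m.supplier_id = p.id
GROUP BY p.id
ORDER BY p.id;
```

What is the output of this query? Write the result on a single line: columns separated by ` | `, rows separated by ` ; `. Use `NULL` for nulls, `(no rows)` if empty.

Join each shipments row to its suppliers via supplier_id.
Group joined rows by suppliers.id; compute MAX(m.cost) per group.
  1: ids {3} → MAX(m.cost)=20
  8: ids {7, 15, 23} → MAX(m.cost)=57
  10: ids {11, 12, 17, 25} → MAX(m.cost)=65

UK | 20 ; France | 57 ; Brazil | 65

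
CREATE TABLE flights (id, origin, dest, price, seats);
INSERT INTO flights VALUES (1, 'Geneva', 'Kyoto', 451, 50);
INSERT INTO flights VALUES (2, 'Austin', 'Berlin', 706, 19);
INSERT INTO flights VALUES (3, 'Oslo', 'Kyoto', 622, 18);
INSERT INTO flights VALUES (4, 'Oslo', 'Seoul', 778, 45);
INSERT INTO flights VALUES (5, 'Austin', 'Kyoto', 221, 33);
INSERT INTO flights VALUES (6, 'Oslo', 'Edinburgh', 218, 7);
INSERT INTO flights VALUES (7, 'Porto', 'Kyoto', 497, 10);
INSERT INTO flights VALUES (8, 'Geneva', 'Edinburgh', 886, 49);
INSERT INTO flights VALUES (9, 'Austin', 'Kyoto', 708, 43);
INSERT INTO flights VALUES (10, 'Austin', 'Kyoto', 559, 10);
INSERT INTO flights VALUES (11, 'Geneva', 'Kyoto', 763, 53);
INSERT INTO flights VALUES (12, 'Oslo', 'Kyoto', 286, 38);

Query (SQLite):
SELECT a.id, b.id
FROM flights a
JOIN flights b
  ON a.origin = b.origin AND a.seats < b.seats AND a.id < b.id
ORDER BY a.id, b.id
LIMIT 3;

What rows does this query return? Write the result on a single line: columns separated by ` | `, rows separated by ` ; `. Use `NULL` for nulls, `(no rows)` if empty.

Pairs (a,b) with same origin, a.seats < b.seats, a.id < b.id.
origin groups: Austin:{2,5,9,10} Geneva:{1,8,11} Oslo:{3,4,6,12} Porto:{7}
Ordered by (a.id, b.id); first 3.

1 | 11 ; 2 | 5 ; 2 | 9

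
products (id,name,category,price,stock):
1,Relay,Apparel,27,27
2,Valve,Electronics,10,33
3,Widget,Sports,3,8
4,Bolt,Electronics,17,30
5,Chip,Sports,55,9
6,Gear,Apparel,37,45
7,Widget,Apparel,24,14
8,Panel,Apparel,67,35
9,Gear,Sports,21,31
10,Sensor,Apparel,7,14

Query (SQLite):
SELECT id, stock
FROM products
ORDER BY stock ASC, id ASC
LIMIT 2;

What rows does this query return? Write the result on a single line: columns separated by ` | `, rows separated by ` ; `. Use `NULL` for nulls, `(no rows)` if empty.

3 | 8 ; 5 | 9

Sort by stock asc, tiebreak id asc: (8, id=3), (9, id=5), (14, id=7), (14, id=10), (27, id=1) …. Take first 2.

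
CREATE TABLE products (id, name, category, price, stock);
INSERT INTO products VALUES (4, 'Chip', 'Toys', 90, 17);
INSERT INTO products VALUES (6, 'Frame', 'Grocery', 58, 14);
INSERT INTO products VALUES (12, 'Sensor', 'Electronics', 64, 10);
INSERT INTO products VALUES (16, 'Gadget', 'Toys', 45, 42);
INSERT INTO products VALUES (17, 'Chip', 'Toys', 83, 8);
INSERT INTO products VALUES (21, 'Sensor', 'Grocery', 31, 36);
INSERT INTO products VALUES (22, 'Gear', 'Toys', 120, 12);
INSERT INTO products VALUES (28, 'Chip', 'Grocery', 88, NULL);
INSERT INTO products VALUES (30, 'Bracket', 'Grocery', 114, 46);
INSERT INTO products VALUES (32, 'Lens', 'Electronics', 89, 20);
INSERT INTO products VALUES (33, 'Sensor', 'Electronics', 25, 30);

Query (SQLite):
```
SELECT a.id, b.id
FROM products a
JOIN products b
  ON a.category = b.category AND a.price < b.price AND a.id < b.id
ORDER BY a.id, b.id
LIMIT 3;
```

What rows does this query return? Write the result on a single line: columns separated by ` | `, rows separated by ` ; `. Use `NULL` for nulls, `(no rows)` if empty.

Pairs (a,b) with same category, a.price < b.price, a.id < b.id.
category groups: Electronics:{12,32,33} Grocery:{6,21,28,30} Toys:{4,16,17,22}
Ordered by (a.id, b.id); first 3.

4 | 22 ; 6 | 28 ; 6 | 30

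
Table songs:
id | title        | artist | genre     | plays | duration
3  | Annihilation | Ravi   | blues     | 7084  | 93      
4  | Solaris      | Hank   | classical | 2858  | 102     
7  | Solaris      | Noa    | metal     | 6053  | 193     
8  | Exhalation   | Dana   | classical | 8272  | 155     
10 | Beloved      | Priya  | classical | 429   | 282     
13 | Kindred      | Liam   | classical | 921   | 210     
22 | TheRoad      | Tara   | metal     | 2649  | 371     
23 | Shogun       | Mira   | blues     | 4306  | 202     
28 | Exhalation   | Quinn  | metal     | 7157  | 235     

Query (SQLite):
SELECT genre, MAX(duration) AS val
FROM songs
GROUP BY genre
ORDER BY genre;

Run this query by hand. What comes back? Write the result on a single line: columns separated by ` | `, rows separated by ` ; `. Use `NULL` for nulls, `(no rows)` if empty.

Partition songs by genre; compute MAX(duration) within each group.
  blues: ids {3, 23} → MAX(duration)=202
  classical: ids {4, 8, 10, 13} → MAX(duration)=282
  metal: ids {7, 22, 28} → MAX(duration)=371

blues | 202 ; classical | 282 ; metal | 371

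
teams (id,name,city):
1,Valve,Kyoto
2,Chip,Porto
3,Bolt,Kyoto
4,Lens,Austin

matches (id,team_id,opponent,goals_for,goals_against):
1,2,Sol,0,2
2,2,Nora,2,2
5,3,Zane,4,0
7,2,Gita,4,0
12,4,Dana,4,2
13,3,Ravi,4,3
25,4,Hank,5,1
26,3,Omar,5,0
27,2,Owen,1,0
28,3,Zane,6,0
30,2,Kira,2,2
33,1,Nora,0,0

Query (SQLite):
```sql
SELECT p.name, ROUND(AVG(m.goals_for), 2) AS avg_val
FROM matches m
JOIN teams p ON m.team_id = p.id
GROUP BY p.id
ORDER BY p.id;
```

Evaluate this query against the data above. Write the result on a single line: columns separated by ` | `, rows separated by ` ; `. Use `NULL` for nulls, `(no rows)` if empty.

Join each matches row to its teams via team_id.
Group joined rows by teams.id; compute ROUND(AVG(m.goals_for), 2) per group.
  1: ids {33} → ROUND(AVG(m.goals_for), 2)=0
  2: ids {1, 2, 7, 27, 30} → ROUND(AVG(m.goals_for), 2)=1.8
  3: ids {5, 13, 26, 28} → ROUND(AVG(m.goals_for), 2)=4.75
  4: ids {12, 25} → ROUND(AVG(m.goals_for), 2)=4.5

Valve | 0 ; Chip | 1.8 ; Bolt | 4.75 ; Lens | 4.5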